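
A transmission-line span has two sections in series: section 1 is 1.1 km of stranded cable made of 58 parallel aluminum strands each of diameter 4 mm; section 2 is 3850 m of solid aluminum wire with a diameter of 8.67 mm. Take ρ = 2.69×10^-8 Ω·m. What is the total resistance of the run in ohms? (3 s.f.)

1.79 Ω

Section 1: A_strand = π(2.0000e-03)² = 1.257e-05 m²; R₁ = ρL/(N·A_s) = (2.69×10^-8)(1100)/(58×1.257e-05) = 0.0406 Ω
Section 2: A = π(d/2)² = π(4.3350e-03 m)² = 5.904e-05 m²
R₂ = (2.69×10^-8)(3850)/(5.904e-05) = 1.754 Ω
R = R₁ + R₂ = 1.79 Ω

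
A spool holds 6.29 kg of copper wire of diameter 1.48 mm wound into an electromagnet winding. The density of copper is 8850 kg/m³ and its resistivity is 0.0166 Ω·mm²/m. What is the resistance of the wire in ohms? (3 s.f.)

3.99 Ω

ρ = 0.0166 Ω·mm²/m = 1.66×10^-8 Ω·m
A = π(d/2)² = π(7.4000e-04 m)² = 1.7203e-06 m²
L = m/(density·A) = 6.29/(8850×1.7203e-06) = 413.1 m
R = ρL/A = (1.66×10^-8)(413.1)/(1.7203e-06) = 3.99 Ω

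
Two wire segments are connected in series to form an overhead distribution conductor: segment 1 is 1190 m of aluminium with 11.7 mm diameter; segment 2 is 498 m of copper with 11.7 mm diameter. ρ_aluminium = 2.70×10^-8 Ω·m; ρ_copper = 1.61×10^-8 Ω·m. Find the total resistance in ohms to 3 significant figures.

0.373 Ω

Segment 1: A = π(d/2)² = π(5.8500e-03 m)² = 1.075e-04 m²
R₁ = ρL/A = (2.70×10^-8)(1190)/(1.075e-04) = 0.2988 Ω
R₂ = (1.61×10^-8)(498)/(1.075e-04) = 0.07458 Ω
R = R₁ + R₂ = 0.373 Ω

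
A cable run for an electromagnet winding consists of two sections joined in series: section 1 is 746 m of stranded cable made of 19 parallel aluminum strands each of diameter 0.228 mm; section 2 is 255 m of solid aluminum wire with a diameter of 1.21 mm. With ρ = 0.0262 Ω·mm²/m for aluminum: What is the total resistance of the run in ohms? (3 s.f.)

31.0 Ω

ρ = 0.0262 Ω·mm²/m = 2.62×10^-8 Ω·m
Section 1: A_strand = π(1.1400e-04)² = 4.083e-08 m²; R₁ = ρL/(N·A_s) = (2.62×10^-8)(746)/(19×4.083e-08) = 25.2 Ω
Section 2: A = π(d/2)² = π(6.0500e-04 m)² = 1.150e-06 m²
R₂ = (2.62×10^-8)(255)/(1.150e-06) = 5.81 Ω
R = R₁ + R₂ = 31.0 Ω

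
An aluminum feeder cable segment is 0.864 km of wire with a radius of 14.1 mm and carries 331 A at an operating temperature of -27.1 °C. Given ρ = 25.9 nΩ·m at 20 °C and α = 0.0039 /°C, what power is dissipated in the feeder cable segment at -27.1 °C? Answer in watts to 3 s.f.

ρ = 25.9 nΩ·m = 2.59×10^-8 Ω·m
A = πr² = π(1.4100e-02 m)² = 6.246e-04 m²
R₍20₎ = ρL/A = (2.59×10^-8)(864)/(6.246e-04) = 0.03583 Ω
R₍-27.1₎ = R₍20₎(1 + αΔT) = 0.03583 × (1 + 0.0039×-47.1) = 0.02925 Ω
P = I²R = (331)² × 0.02925 = 3200 W

3200 W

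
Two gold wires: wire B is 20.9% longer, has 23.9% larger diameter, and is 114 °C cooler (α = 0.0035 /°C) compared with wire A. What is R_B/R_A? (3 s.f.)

R ∝ ρL/d² with ρ ∝ (1+αΔT), so R_B/R_A = (1 + 20.9/100) × (1 + 23.9/100)⁻² × (1 − 0.0035×114)
= 1.209 × 0.6514 × 0.601 = 0.473

0.473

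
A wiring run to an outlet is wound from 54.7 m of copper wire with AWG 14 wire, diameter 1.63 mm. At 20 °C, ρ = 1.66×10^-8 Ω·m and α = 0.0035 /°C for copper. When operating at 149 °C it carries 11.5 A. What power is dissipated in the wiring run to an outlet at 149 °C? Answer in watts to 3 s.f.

A = π(1.63/2 mm)² = π(8.1500e-04 m)² = 2.087e-06 m²
R₍20₎ = ρL/A = (1.66×10^-8)(54.7)/(2.087e-06) = 0.4351 Ω
R₍149₎ = R₍20₎(1 + αΔT) = 0.4351 × (1 + 0.0035×129) = 0.6316 Ω
P = I²R = (11.5)² × 0.6316 = 83.5 W

83.5 W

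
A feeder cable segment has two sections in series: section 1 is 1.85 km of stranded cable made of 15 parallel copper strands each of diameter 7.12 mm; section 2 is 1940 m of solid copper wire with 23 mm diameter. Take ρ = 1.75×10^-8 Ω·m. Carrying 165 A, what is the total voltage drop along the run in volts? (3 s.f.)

Section 1: A_strand = π(3.5600e-03)² = 3.982e-05 m²; R₁ = ρL/(N·A_s) = (1.75×10^-8)(1850)/(15×3.982e-05) = 0.05421 Ω
Section 2: A = π(d/2)² = π(1.1500e-02 m)² = 4.155e-04 m²
R₂ = (1.75×10^-8)(1940)/(4.155e-04) = 0.08171 Ω
R = R₁ + R₂ = 0.1359 Ω
V = IR = 165 × 0.1359 = 22.4 V

22.4 V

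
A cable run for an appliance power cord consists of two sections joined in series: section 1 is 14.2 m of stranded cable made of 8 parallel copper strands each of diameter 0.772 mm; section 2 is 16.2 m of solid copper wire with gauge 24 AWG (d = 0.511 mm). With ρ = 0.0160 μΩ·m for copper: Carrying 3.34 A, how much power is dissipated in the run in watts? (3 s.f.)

14.8 W

ρ = 0.0160 μΩ·m = 1.60×10^-8 Ω·m
Section 1: A_strand = π(3.8600e-04)² = 4.681e-07 m²; R₁ = ρL/(N·A_s) = (1.60×10^-8)(14.2)/(8×4.681e-07) = 0.06067 Ω
Section 2: A = π(0.511/2 mm)² = π(2.5550e-04 m)² = 2.051e-07 m²
R₂ = (1.60×10^-8)(16.2)/(2.051e-07) = 1.264 Ω
R = R₁ + R₂ = 1.325 Ω
P = I²R = (3.34)² × 1.325 = 14.8 W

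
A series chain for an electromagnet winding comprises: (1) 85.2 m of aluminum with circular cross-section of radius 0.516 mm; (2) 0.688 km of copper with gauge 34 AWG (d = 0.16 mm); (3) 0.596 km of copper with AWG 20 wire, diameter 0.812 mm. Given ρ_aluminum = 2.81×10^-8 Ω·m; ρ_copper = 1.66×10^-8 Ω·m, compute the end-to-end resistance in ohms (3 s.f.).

Seg 1: A = πr² = π(5.1600e-04 m)² = 8.365e-07 m²
R_1 = (2.81×10^-8)(85.2)/(8.365e-07) = 2.862 Ω
Seg 2: A = π(0.16/2 mm)² = π(8.0000e-05 m)² = 2.011e-08 m²
R_2 = (1.66×10^-8)(688)/(2.011e-08) = 568 Ω
Seg 3: A = π(0.812/2 mm)² = π(4.0600e-04 m)² = 5.178e-07 m²
R_3 = (1.66×10^-8)(596)/(5.178e-07) = 19.11 Ω
R_total = R_1 + R_2 + R_3 = 590 Ω

590 Ω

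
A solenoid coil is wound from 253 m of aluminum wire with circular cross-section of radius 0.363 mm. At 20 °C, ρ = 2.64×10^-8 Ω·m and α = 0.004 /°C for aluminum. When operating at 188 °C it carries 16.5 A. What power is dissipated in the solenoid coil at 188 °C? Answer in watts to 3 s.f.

A = πr² = π(3.6300e-04 m)² = 4.140e-07 m²
R₍20₎ = ρL/A = (2.64×10^-8)(253)/(4.140e-07) = 16.13 Ω
R₍188₎ = R₍20₎(1 + αΔT) = 16.13 × (1 + 0.004×168) = 26.98 Ω
P = I²R = (16.5)² × 26.98 = 7340 W

7340 W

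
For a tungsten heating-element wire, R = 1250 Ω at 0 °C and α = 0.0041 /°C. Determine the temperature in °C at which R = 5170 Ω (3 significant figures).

765 °C

R = R₀(1 + α(T − T₀)) ⇒ T = T₀ + (R/R₀ − 1)/α
T = 0 + (5170/1250 − 1)/0.0041 = 0 + (3.136)/0.0041 = 765 °C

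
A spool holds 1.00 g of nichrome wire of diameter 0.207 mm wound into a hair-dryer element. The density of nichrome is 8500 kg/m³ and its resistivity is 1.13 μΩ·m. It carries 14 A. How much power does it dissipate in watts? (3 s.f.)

ρ = 1.13 μΩ·m = 1.13×10^-6 Ω·m
A = π(d/2)² = π(1.0350e-04 m)² = 3.3654e-08 m²
L = m/(density·A) = 0.001/(8500×3.3654e-08) = 3.496 m
R = ρL/A = (1.13×10^-6)(3.496)/(3.3654e-08) = 117.4 Ω
P = I²R = (14)² × 117.4 = 23000 W

23000 W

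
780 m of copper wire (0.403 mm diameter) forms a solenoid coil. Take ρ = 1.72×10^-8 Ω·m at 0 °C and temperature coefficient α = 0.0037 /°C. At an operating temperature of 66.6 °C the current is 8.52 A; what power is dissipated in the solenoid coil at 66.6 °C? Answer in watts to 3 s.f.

9520 W

A = π(d/2)² = π(2.0150e-04 m)² = 1.276e-07 m²
R₍0₎ = ρL/A = (1.72×10^-8)(780)/(1.276e-07) = 105.2 Ω
R₍66.6₎ = R₍0₎(1 + αΔT) = 105.2 × (1 + 0.0037×66.6) = 131.1 Ω
P = I²R = (8.52)² × 131.1 = 9520 W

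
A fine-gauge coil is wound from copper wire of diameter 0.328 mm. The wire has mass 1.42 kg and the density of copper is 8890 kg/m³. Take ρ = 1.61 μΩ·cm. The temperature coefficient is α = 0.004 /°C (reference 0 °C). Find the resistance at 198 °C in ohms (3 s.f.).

ρ = 1.61 μΩ·cm = 1.61×10^-8 Ω·m
A = π(d/2)² = π(1.6400e-04 m)² = 8.4496e-08 m²
L = m/(density·A) = 1.42/(8890×8.4496e-08) = 1890 m
R = ρL/A = (1.61×10^-8)(1890)/(8.4496e-08) = 360.2 Ω
R(198 °C) = 360.2 × (1 + 0.004×198) = 645 Ω

645 Ω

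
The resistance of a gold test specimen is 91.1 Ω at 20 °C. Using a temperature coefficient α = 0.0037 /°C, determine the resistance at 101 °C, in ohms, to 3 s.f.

ΔT = 101 − 20 = 81 °C
R = R₀(1 + αΔT) = 91.1 × (1 + 0.0037×81) = 91.1 × 1.3 = 118 Ω

118 Ω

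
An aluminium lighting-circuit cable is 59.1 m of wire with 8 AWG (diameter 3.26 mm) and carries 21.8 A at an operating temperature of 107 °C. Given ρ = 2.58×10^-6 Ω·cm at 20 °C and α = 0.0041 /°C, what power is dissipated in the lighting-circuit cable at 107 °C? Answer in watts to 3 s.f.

118 W

ρ = 2.58×10^-6 Ω·cm = 2.58×10^-8 Ω·m
A = π(3.26/2 mm)² = π(1.6300e-03 m)² = 8.347e-06 m²
R₍20₎ = ρL/A = (2.58×10^-8)(59.1)/(8.347e-06) = 0.1827 Ω
R₍107₎ = R₍20₎(1 + αΔT) = 0.1827 × (1 + 0.0041×87) = 0.2478 Ω
P = I²R = (21.8)² × 0.2478 = 118 W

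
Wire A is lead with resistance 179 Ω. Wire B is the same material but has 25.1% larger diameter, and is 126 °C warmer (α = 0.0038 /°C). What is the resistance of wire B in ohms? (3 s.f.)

R ∝ ρL/d² with ρ ∝ (1+αΔT), so R_B/R_A = (1 + 25.1/100)⁻² × (1 + 0.0038×126)
= 0.639 × 1.479 = 0.9449
R_B = 0.9449 × 179 = 169 Ω

169 Ω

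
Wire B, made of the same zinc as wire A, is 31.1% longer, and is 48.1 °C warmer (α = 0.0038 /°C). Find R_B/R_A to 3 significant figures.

R ∝ ρL/d² with ρ ∝ (1+αΔT), so R_B/R_A = (1 + 31.1/100) × (1 + 0.0038×48.1)
= 1.311 × 1.183 = 1.55

1.55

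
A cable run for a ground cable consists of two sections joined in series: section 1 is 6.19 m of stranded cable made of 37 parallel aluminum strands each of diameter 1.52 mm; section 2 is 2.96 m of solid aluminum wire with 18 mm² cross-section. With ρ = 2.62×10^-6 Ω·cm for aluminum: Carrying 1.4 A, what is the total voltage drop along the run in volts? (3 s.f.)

0.00941 V

ρ = 2.62×10^-6 Ω·cm = 2.62×10^-8 Ω·m
Section 1: A_strand = π(7.6000e-04)² = 1.815e-06 m²; R₁ = ρL/(N·A_s) = (2.62×10^-8)(6.19)/(37×1.815e-06) = 0.002416 Ω
Section 2: A = 18 mm² = 1.800e-05 m²
R₂ = (2.62×10^-8)(2.96)/(1.800e-05) = 0.004308 Ω
R = R₁ + R₂ = 0.006724 Ω
V = IR = 1.4 × 0.006724 = 0.00941 V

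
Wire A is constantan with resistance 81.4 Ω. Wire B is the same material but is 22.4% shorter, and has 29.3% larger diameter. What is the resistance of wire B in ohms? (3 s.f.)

37.8 Ω

R ∝ L/d², so R_B/R_A = (1 − 22.4/100) × (1 + 29.3/100)⁻²
= 0.776 × 0.5981 = 0.4642
R_B = 0.4642 × 81.4 = 37.8 Ω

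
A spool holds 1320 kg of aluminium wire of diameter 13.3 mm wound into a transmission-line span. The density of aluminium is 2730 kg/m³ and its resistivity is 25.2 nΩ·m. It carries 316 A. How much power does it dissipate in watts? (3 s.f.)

ρ = 25.2 nΩ·m = 2.52×10^-8 Ω·m
A = π(d/2)² = π(6.6500e-03 m)² = 1.3893e-04 m²
L = m/(density·A) = 1320/(2730×1.3893e-04) = 3480 m
R = ρL/A = (2.52×10^-8)(3480)/(1.3893e-04) = 0.6313 Ω
P = I²R = (316)² × 0.6313 = 63000 W

63000 W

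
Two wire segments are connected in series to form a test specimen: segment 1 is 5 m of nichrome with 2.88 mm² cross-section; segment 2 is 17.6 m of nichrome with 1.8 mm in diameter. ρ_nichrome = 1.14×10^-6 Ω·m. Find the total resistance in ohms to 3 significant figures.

9.86 Ω

Segment 1: A = 2.88 mm² = 2.880e-06 m²
R₁ = ρL/A = (1.14×10^-6)(5)/(2.880e-06) = 1.979 Ω
Segment 2: A = π(d/2)² = π(9.0000e-04 m)² = 2.545e-06 m²
R₂ = (1.14×10^-6)(17.6)/(2.545e-06) = 7.885 Ω
R = R₁ + R₂ = 9.86 Ω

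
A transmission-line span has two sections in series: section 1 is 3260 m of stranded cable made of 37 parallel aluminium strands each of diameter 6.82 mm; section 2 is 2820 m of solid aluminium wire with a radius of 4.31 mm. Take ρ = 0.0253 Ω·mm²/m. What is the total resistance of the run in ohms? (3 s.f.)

1.28 Ω

ρ = 0.0253 Ω·mm²/m = 2.53×10^-8 Ω·m
Section 1: A_strand = π(3.4100e-03)² = 3.653e-05 m²; R₁ = ρL/(N·A_s) = (2.53×10^-8)(3260)/(37×3.653e-05) = 0.06102 Ω
Section 2: A = πr² = π(4.3100e-03 m)² = 5.836e-05 m²
R₂ = (2.53×10^-8)(2820)/(5.836e-05) = 1.223 Ω
R = R₁ + R₂ = 1.28 Ω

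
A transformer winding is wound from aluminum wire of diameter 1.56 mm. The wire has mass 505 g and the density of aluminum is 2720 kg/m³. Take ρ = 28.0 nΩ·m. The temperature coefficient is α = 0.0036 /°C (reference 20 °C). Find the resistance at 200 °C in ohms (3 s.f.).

2.35 Ω

ρ = 28.0 nΩ·m = 2.80×10^-8 Ω·m
A = π(d/2)² = π(7.8000e-04 m)² = 1.9113e-06 m²
L = m/(density·A) = 0.505/(2720×1.9113e-06) = 97.14 m
R = ρL/A = (2.80×10^-8)(97.14)/(1.9113e-06) = 1.423 Ω
R(200 °C) = 1.423 × (1 + 0.0036×180) = 2.35 Ω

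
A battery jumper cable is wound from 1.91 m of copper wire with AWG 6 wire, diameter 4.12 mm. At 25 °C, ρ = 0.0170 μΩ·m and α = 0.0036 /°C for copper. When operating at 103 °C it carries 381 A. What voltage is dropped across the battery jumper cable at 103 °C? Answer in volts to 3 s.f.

ρ = 0.0170 μΩ·m = 1.70×10^-8 Ω·m
A = π(4.12/2 mm)² = π(2.0600e-03 m)² = 1.333e-05 m²
R₍25₎ = ρL/A = (1.70×10^-8)(1.91)/(1.333e-05) = 0.002436 Ω
R₍103₎ = R₍25₎(1 + αΔT) = 0.002436 × (1 + 0.0036×78) = 0.003119 Ω
V = IR = 381 × 0.003119 = 1.19 V

1.19 V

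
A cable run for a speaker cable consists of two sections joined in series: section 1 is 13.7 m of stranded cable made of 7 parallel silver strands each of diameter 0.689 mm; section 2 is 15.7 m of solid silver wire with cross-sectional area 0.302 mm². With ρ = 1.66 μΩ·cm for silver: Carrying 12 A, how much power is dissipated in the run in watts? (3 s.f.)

137 W

ρ = 1.66 μΩ·cm = 1.66×10^-8 Ω·m
Section 1: A_strand = π(3.4450e-04)² = 3.728e-07 m²; R₁ = ρL/(N·A_s) = (1.66×10^-8)(13.7)/(7×3.728e-07) = 0.08714 Ω
Section 2: A = 0.302 mm² = 3.020e-07 m²
R₂ = (1.66×10^-8)(15.7)/(3.020e-07) = 0.863 Ω
R = R₁ + R₂ = 0.9501 Ω
P = I²R = (12)² × 0.9501 = 137 W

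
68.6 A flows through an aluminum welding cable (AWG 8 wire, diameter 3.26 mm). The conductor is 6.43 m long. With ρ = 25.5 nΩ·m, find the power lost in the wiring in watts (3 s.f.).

92.4 W

ρ = 25.5 nΩ·m = 2.55×10^-8 Ω·m
A = π(3.26/2 mm)² = π(1.6300e-03 m)² = 8.347e-06 m²
R = ρL/A = (2.55×10^-8)(6.43)/(8.347e-06) = 0.01964 Ω
P = I²R = (68.6)² × 0.01964 = 92.4 W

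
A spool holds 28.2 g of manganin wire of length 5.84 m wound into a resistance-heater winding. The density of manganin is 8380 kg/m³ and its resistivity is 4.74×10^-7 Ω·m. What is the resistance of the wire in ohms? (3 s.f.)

A = m/(density·L) = 0.0282/(8380×5.84) = 5.7623e-07 m²
R = ρL/A = (4.74×10^-7)(5.84)/(5.7623e-07) = 4.80 Ω

4.80 Ω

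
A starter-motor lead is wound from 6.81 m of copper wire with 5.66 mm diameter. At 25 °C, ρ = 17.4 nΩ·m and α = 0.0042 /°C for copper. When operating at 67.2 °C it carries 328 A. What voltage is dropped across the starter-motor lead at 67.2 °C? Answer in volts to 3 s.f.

ρ = 17.4 nΩ·m = 1.74×10^-8 Ω·m
A = π(d/2)² = π(2.8300e-03 m)² = 2.516e-05 m²
R₍25₎ = ρL/A = (1.74×10^-8)(6.81)/(2.516e-05) = 0.004709 Ω
R₍67.2₎ = R₍25₎(1 + αΔT) = 0.004709 × (1 + 0.0042×42.2) = 0.005544 Ω
V = IR = 328 × 0.005544 = 1.82 V

1.82 V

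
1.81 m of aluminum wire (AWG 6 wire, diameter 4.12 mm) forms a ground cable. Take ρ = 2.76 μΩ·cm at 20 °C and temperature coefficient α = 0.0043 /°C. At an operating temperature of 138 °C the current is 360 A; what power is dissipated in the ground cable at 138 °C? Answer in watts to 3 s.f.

732 W

ρ = 2.76 μΩ·cm = 2.76×10^-8 Ω·m
A = π(4.12/2 mm)² = π(2.0600e-03 m)² = 1.333e-05 m²
R₍20₎ = ρL/A = (2.76×10^-8)(1.81)/(1.333e-05) = 0.003747 Ω
R₍138₎ = R₍20₎(1 + αΔT) = 0.003747 × (1 + 0.0043×118) = 0.005648 Ω
P = I²R = (360)² × 0.005648 = 732 W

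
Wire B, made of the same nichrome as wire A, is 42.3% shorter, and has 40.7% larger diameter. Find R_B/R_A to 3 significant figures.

0.291

R ∝ L/d², so R_B/R_A = (1 − 42.3/100) × (1 + 40.7/100)⁻²
= 0.577 × 0.5051 = 0.291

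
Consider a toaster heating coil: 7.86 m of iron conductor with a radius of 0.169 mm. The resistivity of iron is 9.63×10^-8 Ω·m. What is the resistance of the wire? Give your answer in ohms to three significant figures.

A = πr² = π(1.6900e-04 m)² = 8.973e-08 m²
R = ρL/A = (9.63×10^-8)(7.86 m)/(8.973e-08 m²) = 8.44 Ω

8.44 Ω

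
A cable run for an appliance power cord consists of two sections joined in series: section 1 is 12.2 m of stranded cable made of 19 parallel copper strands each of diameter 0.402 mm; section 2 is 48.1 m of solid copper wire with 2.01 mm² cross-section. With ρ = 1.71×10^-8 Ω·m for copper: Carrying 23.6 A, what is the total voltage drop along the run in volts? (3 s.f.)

11.7 V

Section 1: A_strand = π(2.0100e-04)² = 1.269e-07 m²; R₁ = ρL/(N·A_s) = (1.71×10^-8)(12.2)/(19×1.269e-07) = 0.08651 Ω
Section 2: A = 2.01 mm² = 2.010e-06 m²
R₂ = (1.71×10^-8)(48.1)/(2.010e-06) = 0.4092 Ω
R = R₁ + R₂ = 0.4957 Ω
V = IR = 23.6 × 0.4957 = 11.7 V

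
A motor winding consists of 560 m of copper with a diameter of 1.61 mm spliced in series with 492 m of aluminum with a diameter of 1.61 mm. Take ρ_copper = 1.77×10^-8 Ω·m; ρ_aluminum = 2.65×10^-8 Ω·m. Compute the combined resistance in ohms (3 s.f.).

Segment 1: A = π(d/2)² = π(8.0500e-04 m)² = 2.036e-06 m²
R₁ = ρL/A = (1.77×10^-8)(560)/(2.036e-06) = 4.869 Ω
R₂ = (2.65×10^-8)(492)/(2.036e-06) = 6.404 Ω
R = R₁ + R₂ = 11.3 Ω

11.3 Ω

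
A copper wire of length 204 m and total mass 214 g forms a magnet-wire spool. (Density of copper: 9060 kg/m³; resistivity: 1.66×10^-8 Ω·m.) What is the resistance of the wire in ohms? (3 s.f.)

29.2 Ω

A = m/(density·L) = 0.214/(9060×204) = 1.1579e-07 m²
R = ρL/A = (1.66×10^-8)(204)/(1.1579e-07) = 29.2 Ω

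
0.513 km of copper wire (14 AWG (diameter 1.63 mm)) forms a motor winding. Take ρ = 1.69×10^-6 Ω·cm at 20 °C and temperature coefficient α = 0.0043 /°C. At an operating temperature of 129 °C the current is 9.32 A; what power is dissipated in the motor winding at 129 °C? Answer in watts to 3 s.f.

ρ = 1.69×10^-6 Ω·cm = 1.69×10^-8 Ω·m
A = π(1.63/2 mm)² = π(8.1500e-04 m)² = 2.087e-06 m²
R₍20₎ = ρL/A = (1.69×10^-8)(513)/(2.087e-06) = 4.155 Ω
R₍129₎ = R₍20₎(1 + αΔT) = 4.155 × (1 + 0.0043×109) = 6.102 Ω
P = I²R = (9.32)² × 6.102 = 530 W

530 W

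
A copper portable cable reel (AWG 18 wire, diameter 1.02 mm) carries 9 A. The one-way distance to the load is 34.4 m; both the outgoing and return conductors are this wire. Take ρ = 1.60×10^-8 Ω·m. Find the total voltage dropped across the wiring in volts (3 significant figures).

12.1 V

A = π(1.02/2 mm)² = π(5.1000e-04 m)² = 8.171e-07 m²
Total conductor length (both ways) L = 2 × 34.4 = 68.8 m
R = ρL/A = (1.60×10^-8)(68.8)/(8.171e-07) = 1.347 Ω
V = IR = 9 × 1.347 = 12.1 V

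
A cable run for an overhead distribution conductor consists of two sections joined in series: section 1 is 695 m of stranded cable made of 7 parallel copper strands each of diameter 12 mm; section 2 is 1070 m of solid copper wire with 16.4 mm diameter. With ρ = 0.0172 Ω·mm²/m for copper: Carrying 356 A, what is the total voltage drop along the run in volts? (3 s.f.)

ρ = 0.0172 Ω·mm²/m = 1.72×10^-8 Ω·m
Section 1: A_strand = π(6.0000e-03)² = 1.131e-04 m²; R₁ = ρL/(N·A_s) = (1.72×10^-8)(695)/(7×1.131e-04) = 0.0151 Ω
Section 2: A = π(d/2)² = π(8.2000e-03 m)² = 2.112e-04 m²
R₂ = (1.72×10^-8)(1070)/(2.112e-04) = 0.08712 Ω
R = R₁ + R₂ = 0.1022 Ω
V = IR = 356 × 0.1022 = 36.4 V

36.4 V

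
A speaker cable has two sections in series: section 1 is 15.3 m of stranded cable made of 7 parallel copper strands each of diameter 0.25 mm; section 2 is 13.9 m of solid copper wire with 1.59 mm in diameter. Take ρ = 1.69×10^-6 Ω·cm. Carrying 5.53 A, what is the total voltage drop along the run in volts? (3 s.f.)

ρ = 1.69×10^-6 Ω·cm = 1.69×10^-8 Ω·m
Section 1: A_strand = π(1.2500e-04)² = 4.909e-08 m²; R₁ = ρL/(N·A_s) = (1.69×10^-8)(15.3)/(7×4.909e-08) = 0.7525 Ω
Section 2: A = π(d/2)² = π(7.9500e-04 m)² = 1.986e-06 m²
R₂ = (1.69×10^-8)(13.9)/(1.986e-06) = 0.1183 Ω
R = R₁ + R₂ = 0.8708 Ω
V = IR = 5.53 × 0.8708 = 4.82 V

4.82 V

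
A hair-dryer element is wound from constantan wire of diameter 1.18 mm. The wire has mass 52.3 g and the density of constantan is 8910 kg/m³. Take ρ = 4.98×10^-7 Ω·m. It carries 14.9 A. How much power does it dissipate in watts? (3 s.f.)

543 W

A = π(d/2)² = π(5.9000e-04 m)² = 1.0936e-06 m²
L = m/(density·A) = 0.0523/(8910×1.0936e-06) = 5.367 m
R = ρL/A = (4.98×10^-7)(5.367)/(1.0936e-06) = 2.444 Ω
P = I²R = (14.9)² × 2.444 = 543 W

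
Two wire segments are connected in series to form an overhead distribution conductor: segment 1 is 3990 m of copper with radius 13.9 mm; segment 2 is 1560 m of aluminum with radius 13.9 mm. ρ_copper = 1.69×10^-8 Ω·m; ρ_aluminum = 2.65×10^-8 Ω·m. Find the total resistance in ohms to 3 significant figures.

0.179 Ω

Segment 1: A = πr² = π(1.3900e-02 m)² = 6.070e-04 m²
R₁ = ρL/A = (1.69×10^-8)(3990)/(6.070e-04) = 0.1111 Ω
R₂ = (2.65×10^-8)(1560)/(6.070e-04) = 0.06811 Ω
R = R₁ + R₂ = 0.179 Ω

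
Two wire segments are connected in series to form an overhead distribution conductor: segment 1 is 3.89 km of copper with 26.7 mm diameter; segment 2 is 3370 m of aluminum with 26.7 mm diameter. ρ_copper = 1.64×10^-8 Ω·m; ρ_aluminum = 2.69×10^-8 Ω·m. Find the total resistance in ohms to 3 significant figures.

Segment 1: A = π(d/2)² = π(1.3350e-02 m)² = 5.599e-04 m²
R₁ = ρL/A = (1.64×10^-8)(3890)/(5.599e-04) = 0.1139 Ω
R₂ = (2.69×10^-8)(3370)/(5.599e-04) = 0.1619 Ω
R = R₁ + R₂ = 0.276 Ω

0.276 Ω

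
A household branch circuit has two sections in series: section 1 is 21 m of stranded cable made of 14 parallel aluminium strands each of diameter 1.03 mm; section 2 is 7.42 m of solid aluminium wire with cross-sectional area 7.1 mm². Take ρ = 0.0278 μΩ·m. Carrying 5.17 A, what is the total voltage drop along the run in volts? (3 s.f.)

ρ = 0.0278 μΩ·m = 2.78×10^-8 Ω·m
Section 1: A_strand = π(5.1500e-04)² = 8.332e-07 m²; R₁ = ρL/(N·A_s) = (2.78×10^-8)(21)/(14×8.332e-07) = 0.05005 Ω
Section 2: A = 7.1 mm² = 7.100e-06 m²
R₂ = (2.78×10^-8)(7.42)/(7.100e-06) = 0.02905 Ω
R = R₁ + R₂ = 0.0791 Ω
V = IR = 5.17 × 0.0791 = 0.409 V

0.409 V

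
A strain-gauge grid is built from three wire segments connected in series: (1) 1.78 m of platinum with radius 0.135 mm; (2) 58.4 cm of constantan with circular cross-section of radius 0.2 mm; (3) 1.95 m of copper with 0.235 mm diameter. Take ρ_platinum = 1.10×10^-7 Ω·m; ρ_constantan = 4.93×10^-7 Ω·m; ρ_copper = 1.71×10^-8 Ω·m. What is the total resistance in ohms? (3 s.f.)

6.48 Ω

Seg 1: A = πr² = π(1.3500e-04 m)² = 5.726e-08 m²
R_1 = (1.10×10^-7)(1.78)/(5.726e-08) = 3.42 Ω
Seg 2: A = πr² = π(2.0000e-04 m)² = 1.257e-07 m²
R_2 = (4.93×10^-7)(0.584)/(1.257e-07) = 2.291 Ω
Seg 3: A = π(d/2)² = π(1.1750e-04 m)² = 4.337e-08 m²
R_3 = (1.71×10^-8)(1.95)/(4.337e-08) = 0.7688 Ω
R_total = R_1 + R_2 + R_3 = 6.48 Ω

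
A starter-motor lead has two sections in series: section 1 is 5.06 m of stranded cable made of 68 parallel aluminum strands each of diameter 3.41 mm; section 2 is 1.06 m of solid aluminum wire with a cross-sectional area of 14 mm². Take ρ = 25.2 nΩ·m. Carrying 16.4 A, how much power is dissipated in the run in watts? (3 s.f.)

0.568 W

ρ = 25.2 nΩ·m = 2.52×10^-8 Ω·m
Section 1: A_strand = π(1.7050e-03)² = 9.133e-06 m²; R₁ = ρL/(N·A_s) = (2.52×10^-8)(5.06)/(68×9.133e-06) = 2.053×10^-4 Ω
Section 2: A = 14 mm² = 1.400e-05 m²
R₂ = (2.52×10^-8)(1.06)/(1.400e-05) = 0.001908 Ω
R = R₁ + R₂ = 0.002113 Ω
P = I²R = (16.4)² × 0.002113 = 0.568 W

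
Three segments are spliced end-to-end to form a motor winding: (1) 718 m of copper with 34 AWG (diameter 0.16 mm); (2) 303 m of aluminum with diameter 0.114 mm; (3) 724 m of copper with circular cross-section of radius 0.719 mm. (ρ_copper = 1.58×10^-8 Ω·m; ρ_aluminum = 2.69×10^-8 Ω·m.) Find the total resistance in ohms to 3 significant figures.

Seg 1: A = π(0.16/2 mm)² = π(8.0000e-05 m)² = 2.011e-08 m²
R_1 = (1.58×10^-8)(718)/(2.011e-08) = 564.2 Ω
Seg 2: A = π(d/2)² = π(5.7000e-05 m)² = 1.021e-08 m²
R_2 = (2.69×10^-8)(303)/(1.021e-08) = 798.5 Ω
Seg 3: A = πr² = π(7.1900e-04 m)² = 1.624e-06 m²
R_3 = (1.58×10^-8)(724)/(1.624e-06) = 7.043 Ω
R_total = R_1 + R_2 + R_3 = 1370 Ω

1370 Ω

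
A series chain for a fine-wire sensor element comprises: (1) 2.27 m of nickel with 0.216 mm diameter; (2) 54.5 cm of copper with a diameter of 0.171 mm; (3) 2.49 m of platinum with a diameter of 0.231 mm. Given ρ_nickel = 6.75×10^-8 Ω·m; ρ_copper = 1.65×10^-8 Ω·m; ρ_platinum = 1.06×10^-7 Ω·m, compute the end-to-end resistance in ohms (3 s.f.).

Seg 1: A = π(d/2)² = π(1.0800e-04 m)² = 3.664e-08 m²
R_1 = (6.75×10^-8)(2.27)/(3.664e-08) = 4.182 Ω
Seg 2: A = π(d/2)² = π(8.5500e-05 m)² = 2.297e-08 m²
R_2 = (1.65×10^-8)(0.545)/(2.297e-08) = 0.3916 Ω
Seg 3: A = π(d/2)² = π(1.1550e-04 m)² = 4.191e-08 m²
R_3 = (1.06×10^-7)(2.49)/(4.191e-08) = 6.298 Ω
R_total = R_1 + R_2 + R_3 = 10.9 Ω

10.9 Ω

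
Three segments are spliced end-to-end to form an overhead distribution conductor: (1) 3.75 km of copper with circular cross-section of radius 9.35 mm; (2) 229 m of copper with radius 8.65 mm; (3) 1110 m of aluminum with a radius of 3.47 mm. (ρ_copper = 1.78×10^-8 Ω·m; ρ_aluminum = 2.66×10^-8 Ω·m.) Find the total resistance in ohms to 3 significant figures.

Seg 1: A = πr² = π(9.3500e-03 m)² = 2.746e-04 m²
R_1 = (1.78×10^-8)(3750)/(2.746e-04) = 0.243 Ω
Seg 2: A = πr² = π(8.6500e-03 m)² = 2.351e-04 m²
R_2 = (1.78×10^-8)(229)/(2.351e-04) = 0.01734 Ω
Seg 3: A = πr² = π(3.4700e-03 m)² = 3.783e-05 m²
R_3 = (2.66×10^-8)(1110)/(3.783e-05) = 0.7805 Ω
R_total = R_1 + R_2 + R_3 = 1.04 Ω

1.04 Ω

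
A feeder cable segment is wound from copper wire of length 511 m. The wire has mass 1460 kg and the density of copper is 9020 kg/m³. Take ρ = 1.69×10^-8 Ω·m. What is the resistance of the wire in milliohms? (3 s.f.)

A = m/(density·L) = 1460/(9020×511) = 3.1676e-04 m²
R = ρL/A = (1.69×10^-8)(511)/(3.1676e-04) = 27.3 mΩ

27.3 mΩ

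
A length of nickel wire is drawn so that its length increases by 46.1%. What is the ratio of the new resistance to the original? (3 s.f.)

2.13

k = 1 + 46.1/100 = 1.461; volume constant ⇒ A' = A/k, so R' = k²R.
Factor = 2.13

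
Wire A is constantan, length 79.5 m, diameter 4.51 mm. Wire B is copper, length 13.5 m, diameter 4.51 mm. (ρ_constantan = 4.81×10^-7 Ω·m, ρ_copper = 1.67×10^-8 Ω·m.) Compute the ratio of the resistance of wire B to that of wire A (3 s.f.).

0.00590

R ∝ ρL/d², so R_B/R_A = (ρ_B/ρ_A) × (L_B/L_A)
= (1.67×10^-8/4.81×10^-7) × (13.5/79.5) = 0.00590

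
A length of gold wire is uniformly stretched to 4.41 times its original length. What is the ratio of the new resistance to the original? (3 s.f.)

19.4

Volume constant ⇒ A' = A/k with k = 4.41. R' = ρ(kL)/(A/k) = k²R.
Factor = 19.4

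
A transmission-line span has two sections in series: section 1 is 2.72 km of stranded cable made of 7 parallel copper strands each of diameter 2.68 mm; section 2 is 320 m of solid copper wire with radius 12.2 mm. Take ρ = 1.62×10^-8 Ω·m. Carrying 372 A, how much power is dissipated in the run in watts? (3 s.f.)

1.56×10^5 W

Section 1: A_strand = π(1.3400e-03)² = 5.641e-06 m²; R₁ = ρL/(N·A_s) = (1.62×10^-8)(2720)/(7×5.641e-06) = 1.116 Ω
Section 2: A = πr² = π(1.2200e-02 m)² = 4.676e-04 m²
R₂ = (1.62×10^-8)(320)/(4.676e-04) = 0.01109 Ω
R = R₁ + R₂ = 1.127 Ω
P = I²R = (372)² × 1.127 = 1.56×10^5 W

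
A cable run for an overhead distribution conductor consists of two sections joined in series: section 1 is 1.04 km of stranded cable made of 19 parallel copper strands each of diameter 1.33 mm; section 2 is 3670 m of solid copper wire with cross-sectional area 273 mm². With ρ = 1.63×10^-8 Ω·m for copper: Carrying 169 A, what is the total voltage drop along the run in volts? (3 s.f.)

Section 1: A_strand = π(6.6500e-04)² = 1.389e-06 m²; R₁ = ρL/(N·A_s) = (1.63×10^-8)(1040)/(19×1.389e-06) = 0.6422 Ω
Section 2: A = 273 mm² = 2.730e-04 m²
R₂ = (1.63×10^-8)(3670)/(2.730e-04) = 0.2191 Ω
R = R₁ + R₂ = 0.8613 Ω
V = IR = 169 × 0.8613 = 146 V

146 V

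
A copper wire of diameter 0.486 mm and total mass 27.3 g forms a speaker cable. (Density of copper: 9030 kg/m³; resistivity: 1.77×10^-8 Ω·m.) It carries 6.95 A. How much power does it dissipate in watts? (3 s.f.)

75.1 W

A = π(d/2)² = π(2.4300e-04 m)² = 1.8551e-07 m²
L = m/(density·A) = 0.0273/(9030×1.8551e-07) = 16.3 m
R = ρL/A = (1.77×10^-8)(16.3)/(1.8551e-07) = 1.555 Ω
P = I²R = (6.95)² × 1.555 = 75.1 W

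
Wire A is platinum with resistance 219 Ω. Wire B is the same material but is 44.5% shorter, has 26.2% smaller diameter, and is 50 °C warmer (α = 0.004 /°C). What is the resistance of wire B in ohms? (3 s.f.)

268 Ω

R ∝ ρL/d² with ρ ∝ (1+αΔT), so R_B/R_A = (1 − 44.5/100) × (1 − 26.2/100)⁻² × (1 + 0.004×50)
= 0.555 × 1.836 × 1.2 = 1.223
R_B = 1.223 × 219 = 268 Ω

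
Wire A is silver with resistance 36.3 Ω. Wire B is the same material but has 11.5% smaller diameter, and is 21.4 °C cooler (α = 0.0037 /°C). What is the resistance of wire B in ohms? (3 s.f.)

R ∝ ρL/d² with ρ ∝ (1+αΔT), so R_B/R_A = (1 − 11.5/100)⁻² × (1 − 0.0037×21.4)
= 1.277 × 0.9208 = 1.176
R_B = 1.176 × 36.3 = 42.7 Ω

42.7 Ω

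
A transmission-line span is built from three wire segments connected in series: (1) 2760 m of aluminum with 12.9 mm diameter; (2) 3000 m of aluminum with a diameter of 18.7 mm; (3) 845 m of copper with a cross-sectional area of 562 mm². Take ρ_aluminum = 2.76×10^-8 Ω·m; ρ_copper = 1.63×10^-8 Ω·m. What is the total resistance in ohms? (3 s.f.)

0.909 Ω

Seg 1: A = π(d/2)² = π(6.4500e-03 m)² = 1.307e-04 m²
R_1 = (2.76×10^-8)(2760)/(1.307e-04) = 0.5828 Ω
Seg 2: A = π(d/2)² = π(9.3500e-03 m)² = 2.746e-04 m²
R_2 = (2.76×10^-8)(3000)/(2.746e-04) = 0.3015 Ω
Seg 3: A = 562 mm² = 5.620e-04 m²
R_3 = (1.63×10^-8)(845)/(5.620e-04) = 0.02451 Ω
R_total = R_1 + R_2 + R_3 = 0.909 Ω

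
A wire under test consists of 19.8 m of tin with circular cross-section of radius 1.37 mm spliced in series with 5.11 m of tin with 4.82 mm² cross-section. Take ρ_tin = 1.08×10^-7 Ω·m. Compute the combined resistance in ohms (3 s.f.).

Segment 1: A = πr² = π(1.3700e-03 m)² = 5.896e-06 m²
R₁ = ρL/A = (1.08×10^-7)(19.8)/(5.896e-06) = 0.3627 Ω
Segment 2: A = 4.82 mm² = 4.820e-06 m²
R₂ = (1.08×10^-7)(5.11)/(4.820e-06) = 0.1145 Ω
R = R₁ + R₂ = 0.477 Ω

0.477 Ω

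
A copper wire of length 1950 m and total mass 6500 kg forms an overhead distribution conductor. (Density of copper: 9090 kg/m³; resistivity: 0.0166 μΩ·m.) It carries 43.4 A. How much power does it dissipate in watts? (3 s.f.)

ρ = 0.0166 μΩ·m = 1.66×10^-8 Ω·m
A = m/(density·L) = 6500/(9090×1950) = 3.6670e-04 m²
R = ρL/A = (1.66×10^-8)(1950)/(3.6670e-04) = 0.08827 Ω
P = I²R = (43.4)² × 0.08827 = 166 W

166 W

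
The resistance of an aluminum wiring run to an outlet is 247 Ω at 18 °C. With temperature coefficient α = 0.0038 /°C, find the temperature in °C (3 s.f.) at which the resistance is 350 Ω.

R = R₀(1 + α(T − T₀)) ⇒ T = T₀ + (R/R₀ − 1)/α
T = 18 + (350/247 − 1)/0.0038 = 18 + (0.417)/0.0038 = 128 °C

128 °C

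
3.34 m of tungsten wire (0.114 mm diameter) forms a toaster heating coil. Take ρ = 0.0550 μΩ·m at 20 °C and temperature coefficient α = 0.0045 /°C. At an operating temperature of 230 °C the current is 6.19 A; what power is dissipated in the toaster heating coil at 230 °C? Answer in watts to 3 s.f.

1340 W

ρ = 0.0550 μΩ·m = 5.50×10^-8 Ω·m
A = π(d/2)² = π(5.7000e-05 m)² = 1.021e-08 m²
R₍20₎ = ρL/A = (5.50×10^-8)(3.34)/(1.021e-08) = 18 Ω
R₍230₎ = R₍20₎(1 + αΔT) = 18 × (1 + 0.0045×210) = 35 Ω
P = I²R = (6.19)² × 35 = 1340 W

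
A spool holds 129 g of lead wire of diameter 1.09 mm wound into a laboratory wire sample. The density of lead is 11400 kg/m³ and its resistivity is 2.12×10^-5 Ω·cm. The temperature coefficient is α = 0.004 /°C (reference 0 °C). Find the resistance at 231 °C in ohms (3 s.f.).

ρ = 2.12×10^-5 Ω·cm = 2.12×10^-7 Ω·m
A = π(d/2)² = π(5.4500e-04 m)² = 9.3313e-07 m²
L = m/(density·A) = 0.129/(11400×9.3313e-07) = 12.13 m
R = ρL/A = (2.12×10^-7)(12.13)/(9.3313e-07) = 2.755 Ω
R(231 °C) = 2.755 × (1 + 0.004×231) = 5.30 Ω

5.30 Ω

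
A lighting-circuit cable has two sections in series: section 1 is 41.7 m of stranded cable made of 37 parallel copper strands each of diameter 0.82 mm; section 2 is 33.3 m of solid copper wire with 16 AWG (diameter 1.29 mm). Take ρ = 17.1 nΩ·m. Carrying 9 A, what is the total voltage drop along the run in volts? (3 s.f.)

4.25 V

ρ = 17.1 nΩ·m = 1.71×10^-8 Ω·m
Section 1: A_strand = π(4.1000e-04)² = 5.281e-07 m²; R₁ = ρL/(N·A_s) = (1.71×10^-8)(41.7)/(37×5.281e-07) = 0.03649 Ω
Section 2: A = π(1.29/2 mm)² = π(6.4500e-04 m)² = 1.307e-06 m²
R₂ = (1.71×10^-8)(33.3)/(1.307e-06) = 0.4357 Ω
R = R₁ + R₂ = 0.4722 Ω
V = IR = 9 × 0.4722 = 4.25 V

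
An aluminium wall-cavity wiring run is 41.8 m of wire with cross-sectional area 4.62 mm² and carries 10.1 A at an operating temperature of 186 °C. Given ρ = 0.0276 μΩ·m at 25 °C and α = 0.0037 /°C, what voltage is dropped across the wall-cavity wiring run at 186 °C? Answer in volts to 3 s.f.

4.02 V

ρ = 0.0276 μΩ·m = 2.76×10^-8 Ω·m
A = 4.62 mm² = 4.620e-06 m²
R₍25₎ = ρL/A = (2.76×10^-8)(41.8)/(4.620e-06) = 0.2497 Ω
R₍186₎ = R₍25₎(1 + αΔT) = 0.2497 × (1 + 0.0037×161) = 0.3985 Ω
V = IR = 10.1 × 0.3985 = 4.02 V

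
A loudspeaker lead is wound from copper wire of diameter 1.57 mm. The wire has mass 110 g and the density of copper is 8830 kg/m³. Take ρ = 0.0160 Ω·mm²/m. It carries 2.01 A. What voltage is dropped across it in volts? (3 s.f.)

0.107 V

ρ = 0.0160 Ω·mm²/m = 1.60×10^-8 Ω·m
A = π(d/2)² = π(7.8500e-04 m)² = 1.9359e-06 m²
L = m/(density·A) = 0.11/(8830×1.9359e-06) = 6.435 m
R = ρL/A = (1.60×10^-8)(6.435)/(1.9359e-06) = 0.05318 Ω
V = IR = 2.01 × 0.05318 = 0.107 V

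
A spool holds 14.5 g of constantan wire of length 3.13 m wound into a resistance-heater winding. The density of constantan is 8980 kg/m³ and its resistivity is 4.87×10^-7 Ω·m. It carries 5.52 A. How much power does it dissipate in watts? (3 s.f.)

A = m/(density·L) = 0.0145/(8980×3.13) = 5.1588e-07 m²
R = ρL/A = (4.87×10^-7)(3.13)/(5.1588e-07) = 2.955 Ω
P = I²R = (5.52)² × 2.955 = 90.0 W

90.0 W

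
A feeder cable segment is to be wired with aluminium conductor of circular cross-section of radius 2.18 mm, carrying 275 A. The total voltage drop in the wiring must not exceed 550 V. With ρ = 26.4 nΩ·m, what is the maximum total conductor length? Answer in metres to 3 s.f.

1130 m

ρ = 26.4 nΩ·m = 2.64×10^-8 Ω·m
A = πr² = π(2.1800e-03 m)² = 1.493e-05 m²
L_max = V_max·A/(1·ρI) = (550)(1.493e-05)/(2.64×10^-8×275) = 1130 m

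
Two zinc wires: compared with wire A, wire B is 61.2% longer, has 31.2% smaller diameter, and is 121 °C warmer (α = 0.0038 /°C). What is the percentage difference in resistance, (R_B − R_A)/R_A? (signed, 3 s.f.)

R ∝ ρL/d² with ρ ∝ (1+αΔT), so R_B/R_A = (1 + 61.2/100) × (1 − 31.2/100)⁻² × (1 + 0.0038×121)
= 1.612 × 2.113 × 1.46 = 4.971
(R_B − R_A)/R_A = 4.971 − 1 = 397%

397%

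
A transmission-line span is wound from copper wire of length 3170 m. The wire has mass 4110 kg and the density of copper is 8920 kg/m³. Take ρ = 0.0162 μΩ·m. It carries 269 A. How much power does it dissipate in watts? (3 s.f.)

ρ = 0.0162 μΩ·m = 1.62×10^-8 Ω·m
A = m/(density·L) = 4110/(8920×3170) = 1.4535e-04 m²
R = ρL/A = (1.62×10^-8)(3170)/(1.4535e-04) = 0.3533 Ω
P = I²R = (269)² × 0.3533 = 25600 W

25600 W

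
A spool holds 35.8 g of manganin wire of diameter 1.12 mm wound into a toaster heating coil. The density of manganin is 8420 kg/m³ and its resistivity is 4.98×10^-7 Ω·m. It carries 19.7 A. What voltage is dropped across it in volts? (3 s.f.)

A = π(d/2)² = π(5.6000e-04 m)² = 9.8520e-07 m²
L = m/(density·A) = 0.0358/(8420×9.8520e-07) = 4.316 m
R = ρL/A = (4.98×10^-7)(4.316)/(9.8520e-07) = 2.181 Ω
V = IR = 19.7 × 2.181 = 43.0 V

43.0 V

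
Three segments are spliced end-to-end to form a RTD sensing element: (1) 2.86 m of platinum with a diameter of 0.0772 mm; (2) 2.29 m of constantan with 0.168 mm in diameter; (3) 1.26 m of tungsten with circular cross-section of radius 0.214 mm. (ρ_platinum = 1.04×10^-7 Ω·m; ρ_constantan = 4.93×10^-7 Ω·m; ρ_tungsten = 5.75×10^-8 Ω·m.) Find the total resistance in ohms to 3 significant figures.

115 Ω

Seg 1: A = π(d/2)² = π(3.8600e-05 m)² = 4.681e-09 m²
R_1 = (1.04×10^-7)(2.86)/(4.681e-09) = 63.54 Ω
Seg 2: A = π(d/2)² = π(8.4000e-05 m)² = 2.217e-08 m²
R_2 = (4.93×10^-7)(2.29)/(2.217e-08) = 50.93 Ω
Seg 3: A = πr² = π(2.1400e-04 m)² = 1.439e-07 m²
R_3 = (5.75×10^-8)(1.26)/(1.439e-07) = 0.5036 Ω
R_total = R_1 + R_2 + R_3 = 115 Ω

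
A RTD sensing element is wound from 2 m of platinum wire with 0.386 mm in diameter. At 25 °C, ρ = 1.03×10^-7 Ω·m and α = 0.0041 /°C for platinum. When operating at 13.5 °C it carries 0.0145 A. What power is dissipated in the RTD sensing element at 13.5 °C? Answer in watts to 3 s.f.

A = π(d/2)² = π(1.9300e-04 m)² = 1.170e-07 m²
R₍25₎ = ρL/A = (1.03×10^-7)(2)/(1.170e-07) = 1.76 Ω
R₍13.5₎ = R₍25₎(1 + αΔT) = 1.76 × (1 + 0.0041×-11.5) = 1.677 Ω
P = I²R = (0.0145)² × 1.677 = 3.53×10^-4 W

3.53×10^-4 W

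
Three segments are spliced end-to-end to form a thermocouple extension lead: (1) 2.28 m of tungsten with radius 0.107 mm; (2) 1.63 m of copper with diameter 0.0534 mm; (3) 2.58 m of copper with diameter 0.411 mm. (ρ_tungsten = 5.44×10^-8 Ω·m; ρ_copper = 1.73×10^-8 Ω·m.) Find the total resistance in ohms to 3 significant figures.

Seg 1: A = πr² = π(1.0700e-04 m)² = 3.597e-08 m²
R_1 = (5.44×10^-8)(2.28)/(3.597e-08) = 3.448 Ω
Seg 2: A = π(d/2)² = π(2.6700e-05 m)² = 2.240e-09 m²
R_2 = (1.73×10^-8)(1.63)/(2.240e-09) = 12.59 Ω
Seg 3: A = π(d/2)² = π(2.0550e-04 m)² = 1.327e-07 m²
R_3 = (1.73×10^-8)(2.58)/(1.327e-07) = 0.3364 Ω
R_total = R_1 + R_2 + R_3 = 16.4 Ω

16.4 Ω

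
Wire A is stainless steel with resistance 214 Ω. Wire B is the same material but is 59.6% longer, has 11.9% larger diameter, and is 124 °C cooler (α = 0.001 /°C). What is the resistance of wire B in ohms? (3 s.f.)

R ∝ ρL/d² with ρ ∝ (1+αΔT), so R_B/R_A = (1 + 59.6/100) × (1 + 11.9/100)⁻² × (1 − 0.001×124)
= 1.596 × 0.7986 × 0.876 = 1.117
R_B = 1.117 × 214 = 239 Ω

239 Ω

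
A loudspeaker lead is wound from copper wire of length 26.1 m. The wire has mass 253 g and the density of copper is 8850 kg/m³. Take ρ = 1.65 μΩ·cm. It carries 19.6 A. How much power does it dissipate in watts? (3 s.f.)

ρ = 1.65 μΩ·cm = 1.65×10^-8 Ω·m
A = m/(density·L) = 0.253/(8850×26.1) = 1.0953e-06 m²
R = ρL/A = (1.65×10^-8)(26.1)/(1.0953e-06) = 0.3932 Ω
P = I²R = (19.6)² × 0.3932 = 151 W

151 W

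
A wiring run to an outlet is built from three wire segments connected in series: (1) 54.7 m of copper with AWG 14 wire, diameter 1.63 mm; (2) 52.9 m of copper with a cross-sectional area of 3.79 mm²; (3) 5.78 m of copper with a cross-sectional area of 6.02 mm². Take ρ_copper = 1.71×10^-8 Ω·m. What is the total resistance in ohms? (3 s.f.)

0.703 Ω

Seg 1: A = π(1.63/2 mm)² = π(8.1500e-04 m)² = 2.087e-06 m²
R_1 = (1.71×10^-8)(54.7)/(2.087e-06) = 0.4482 Ω
Seg 2: A = 3.79 mm² = 3.790e-06 m²
R_2 = (1.71×10^-8)(52.9)/(3.790e-06) = 0.2387 Ω
Seg 3: A = 6.02 mm² = 6.020e-06 m²
R_3 = (1.71×10^-8)(5.78)/(6.020e-06) = 0.01642 Ω
R_total = R_1 + R_2 + R_3 = 0.703 Ω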